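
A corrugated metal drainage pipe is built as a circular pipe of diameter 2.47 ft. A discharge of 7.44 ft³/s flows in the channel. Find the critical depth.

y_c = 0.909 ft

At critical depth, Q² T / (g A³) = 1, i.e. A³/T = Q²/g = 7.44²/32.2 = 1.719.
At y = 0.664 ft: A³/T = 0.5098 — short.
At y = 1.15 ft: A³/T = 4.239 — over.
At y = 0.909 ft: A³/T = 1.719 — ≈ 1.719.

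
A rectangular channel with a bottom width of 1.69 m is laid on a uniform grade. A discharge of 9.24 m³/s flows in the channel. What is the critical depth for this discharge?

y_c = 1.45 m

For a rectangular channel, critical depth y_c = (q²/g)^(1/3) where q = Q/b = 9.24/1.69 = 5.467 m²/s.
So y_c = (5.467²/9.81)^(1/3) = 1.45 m.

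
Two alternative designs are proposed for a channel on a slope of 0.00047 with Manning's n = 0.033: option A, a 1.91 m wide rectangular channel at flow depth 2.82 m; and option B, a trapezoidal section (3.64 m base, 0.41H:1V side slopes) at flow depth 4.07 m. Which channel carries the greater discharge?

Channel A: Flow area A = b·y = 1.91 × 2.82 = 5.386 m². Wetted perimeter P = b + 2y = 1.91 + 2×2.82 = 7.55 m. Hydraulic radius R = A/P = 5.386/7.55 = 0.7134 m. Q_A = (1/0.033)·5.386·0.7134^(2/3)·√0.00047 = 2.825 m³/s.
Channel B: With bottom width b = 3.64 m and side slope z = 0.41: A = (b + zy)y = (3.64 + 0.41×4.07)×4.07 = 21.61 m²; P = b + 2y√(1+z²) = 3.64 + 2×4.07×1.081 = 12.44 m. Hydraulic radius R = A/P = 21.61/12.44 = 1.737 m. Q_B = (1/0.033)·21.61·1.737^(2/3)·√0.00047 = 20.51 m³/s.
Q_A = 2.825 m³/s vs Q_B = 20.51 m³/s, so channel B carries more.

channel B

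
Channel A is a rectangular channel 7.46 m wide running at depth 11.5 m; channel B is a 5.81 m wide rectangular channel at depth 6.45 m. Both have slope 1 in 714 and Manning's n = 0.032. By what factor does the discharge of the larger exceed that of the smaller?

2.87

Channel A: Flow area A = b·y = 7.46 × 11.5 = 85.79 m². Wetted perimeter P = b + 2y = 7.46 + 2×11.5 = 30.46 m. Hydraulic radius R = A/P = 85.79/30.46 = 2.816 m. Q_A = (1/0.032)·85.79·2.816^(2/3)·√0.001401 = 200.1 m³/s.
Channel B: Flow area A = b·y = 5.81 × 6.45 = 37.47 m². Wetted perimeter P = b + 2y = 5.81 + 2×6.45 = 18.71 m. Hydraulic radius R = A/P = 37.47/18.71 = 2.003 m. Q_B = (1/0.032)·37.47·2.003^(2/3)·√0.001401 = 69.64 m³/s.
The larger discharge is 200.1 m³/s and the smaller is 69.64 m³/s; the ratio is 2.87.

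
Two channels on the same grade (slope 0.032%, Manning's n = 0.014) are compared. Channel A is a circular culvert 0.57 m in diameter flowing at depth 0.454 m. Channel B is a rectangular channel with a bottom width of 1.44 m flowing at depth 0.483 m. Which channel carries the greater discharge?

Channel A: For a circular section of diameter D = 0.57 m at depth y = 0.454 m, the central angle is θ = 2 arccos(1 − 2y/D) = 4.411 rad. Then A = (D²/8)(θ − sin θ) = 0.2179 m² and P = Dθ/2 = 1.257 m. Hydraulic radius R = A/P = 0.2179/1.257 = 0.1733 m. Q_A = (1/0.014)·0.2179·0.1733^(2/3)·√0.00032 = 0.08657 m³/s.
Channel B: Flow area A = b·y = 1.44 × 0.483 = 0.6955 m². Wetted perimeter P = b + 2y = 1.44 + 2×0.483 = 2.406 m. Hydraulic radius R = A/P = 0.6955/2.406 = 0.2891 m. Q_B = (1/0.014)·0.6955·0.2891^(2/3)·√0.00032 = 0.3885 m³/s.
Q_A = 0.08657 m³/s vs Q_B = 0.3885 m³/s, so channel B carries more.

channel B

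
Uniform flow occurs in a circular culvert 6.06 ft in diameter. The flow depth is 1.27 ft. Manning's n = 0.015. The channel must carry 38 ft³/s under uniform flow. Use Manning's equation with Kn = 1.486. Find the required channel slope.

For a circular section of diameter D = 6.06 ft at depth y = 1.27 ft, the central angle is θ = 2 arccos(1 − 2y/D) = 1.902 rad. Then A = (D²/8)(θ − sin θ) = 4.39 ft² and P = Dθ/2 = 5.763 ft.
Hydraulic radius R = A/P = 4.39/5.763 = 0.7618 ft.
From Manning's equation, S = [nQ / (1.486 A R^(2/3))]² = [0.015 × 38 / (1.486 × 4.39 × 0.7618^(2/3))]² = 0.011.

S = 0.011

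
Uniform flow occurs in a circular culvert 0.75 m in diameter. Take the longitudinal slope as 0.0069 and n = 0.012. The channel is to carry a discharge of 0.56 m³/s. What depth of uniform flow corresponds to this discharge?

y_n = 0.401 m

Manning's equation rearranged: A R^(2/3) = nQ / (1·√S) = 0.012 × 0.56 / (√0.0069) = 0.0809.
Try y = 0.481 m: A R^(2/3) = 0.1074 — too large.
Try y = 0.314 m: A R^(2/3) = 0.05299 — too small.
Try y = 0.401 m: A R^(2/3) = 0.08094 — matches.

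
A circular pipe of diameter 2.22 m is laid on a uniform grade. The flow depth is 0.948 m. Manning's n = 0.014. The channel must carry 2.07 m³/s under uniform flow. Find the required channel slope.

For a circular section of diameter D = 2.22 m at depth y = 0.948 m, the central angle is θ = 2 arccos(1 − 2y/D) = 2.849 rad. Then A = (D²/8)(θ − sin θ) = 1.577 m² and P = Dθ/2 = 3.162 m.
Hydraulic radius R = A/P = 1.577/3.162 = 0.4987 m.
From Manning's equation, S = [nQ / (1 A R^(2/3))]² = [0.014 × 2.07 / (1 × 1.577 × 0.4987^(2/3))]² = 0.000854.

S = 0.000854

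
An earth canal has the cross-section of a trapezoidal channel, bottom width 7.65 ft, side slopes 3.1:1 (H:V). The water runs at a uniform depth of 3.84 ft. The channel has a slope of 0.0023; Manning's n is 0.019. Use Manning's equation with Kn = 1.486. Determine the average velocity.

With bottom width b = 7.65 ft and side slope z = 3.1: A = (b + zy)y = (7.65 + 3.1×3.84)×3.84 = 75.09 ft²; P = b + 2y√(1+z²) = 7.65 + 2×3.84×3.257 = 32.67 ft.
Hydraulic radius R = A/P = 75.09/32.67 = 2.299 ft.
From Manning's equation, V = (1.486/n) R^(2/3) S^(1/2) = (1.486/0.019) × 2.299^(2/3) × 0.0023^(1/2) = 6.53 ft/s.

V = 6.53 ft/s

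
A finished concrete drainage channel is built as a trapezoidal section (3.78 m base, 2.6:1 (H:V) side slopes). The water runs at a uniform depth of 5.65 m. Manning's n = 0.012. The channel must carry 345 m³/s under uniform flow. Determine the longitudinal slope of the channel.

With bottom width b = 3.78 m and side slope z = 2.6: A = (b + zy)y = (3.78 + 2.6×5.65)×5.65 = 104.4 m²; P = b + 2y√(1+z²) = 3.78 + 2×5.65×2.786 = 35.26 m.
Hydraulic radius R = A/P = 104.4/35.26 = 2.96 m.
From Manning's equation, S = [nQ / (1 A R^(2/3))]² = [0.012 × 345 / (1 × 104.4 × 2.96^(2/3))]² = 0.00037.

S = 0.00037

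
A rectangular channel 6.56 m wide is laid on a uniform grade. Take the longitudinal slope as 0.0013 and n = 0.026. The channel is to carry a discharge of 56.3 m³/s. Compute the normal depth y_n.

y_n = 4.14 m

Manning's equation rearranged: A R^(2/3) = nQ / (1·√S) = 0.026 × 56.3 / (√0.0013) = 40.6.
Trying y = 5.02 m: A R^(2/3) = 51.99 — too large.
Trying y = 4.14 m: A R^(2/3) = 40.63 — ≈ 40.6.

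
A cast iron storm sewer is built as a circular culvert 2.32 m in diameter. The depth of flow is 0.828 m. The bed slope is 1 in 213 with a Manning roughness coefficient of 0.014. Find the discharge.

For a circular section of diameter D = 2.32 m at depth y = 0.828 m, the central angle is θ = 2 arccos(1 − 2y/D) = 2.561 rad. Then A = (D²/8)(θ − sin θ) = 1.354 m² and P = Dθ/2 = 2.971 m.
Hydraulic radius R = A/P = 1.354/2.971 = 0.4558 m.
Manning's equation: Q = (1/n) A R^(2/3) S^(1/2) = (1/0.014) × 1.354 × 0.4558^(2/3) × 0.004695^(1/2) = 3.92 m³/s.

Q = 3.92 m³/s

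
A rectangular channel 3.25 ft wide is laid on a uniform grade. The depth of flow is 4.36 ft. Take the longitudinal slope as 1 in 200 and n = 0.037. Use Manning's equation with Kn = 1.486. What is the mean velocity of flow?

V = 3.18 ft/s

Flow area A = b·y = 3.25 × 4.36 = 14.17 ft². Wetted perimeter P = b + 2y = 3.25 + 2×4.36 = 11.97 ft.
Hydraulic radius R = A/P = 14.17/11.97 = 1.184 ft.
From Manning's equation, V = (1.486/n) R^(2/3) S^(1/2) = (1.486/0.037) × 1.184^(2/3) × 0.005^(1/2) = 3.18 ft/s.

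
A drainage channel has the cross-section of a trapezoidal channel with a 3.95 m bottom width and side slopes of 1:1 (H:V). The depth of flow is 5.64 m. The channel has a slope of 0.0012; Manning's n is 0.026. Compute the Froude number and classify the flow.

With bottom width b = 3.95 m and side slope z = 1: A = (b + zy)y = (3.95 + 1×5.64)×5.64 = 54.09 m²; P = b + 2y√(1+z²) = 3.95 + 2×5.64×1.414 = 19.9 m.
Hydraulic radius R = A/P = 54.09/19.9 = 2.718 m.
V = (1/n) R^(2/3) √S = (1/0.026) × 2.718^(2/3) × √0.0012 = 2.595 m/s. Hydraulic depth D_h = A/T = 54.09/15.23 = 3.551 m.
Froude number Fr = V/√(g·D_h) = 2.595/√(9.81×3.551) = 0.44, which is less than 1, so the flow is subcritical.

subcritical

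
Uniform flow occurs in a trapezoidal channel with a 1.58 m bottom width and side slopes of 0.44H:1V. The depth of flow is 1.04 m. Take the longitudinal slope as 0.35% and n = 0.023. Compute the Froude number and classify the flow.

subcritical

With bottom width b = 1.58 m and side slope z = 0.44: A = (b + zy)y = (1.58 + 0.44×1.04)×1.04 = 2.119 m²; P = b + 2y√(1+z²) = 1.58 + 2×1.04×1.093 = 3.852 m.
Hydraulic radius R = A/P = 2.119/3.852 = 0.5501 m.
V = (1/n) R^(2/3) √S = (1/0.023) × 0.5501^(2/3) × √0.0035 = 1.727 m/s. Hydraulic depth D_h = A/T = 2.119/2.495 = 0.8493 m.
Froude number Fr = V/√(g·D_h) = 1.727/√(9.81×0.8493) = 0.598, which is less than 1, so the flow is subcritical.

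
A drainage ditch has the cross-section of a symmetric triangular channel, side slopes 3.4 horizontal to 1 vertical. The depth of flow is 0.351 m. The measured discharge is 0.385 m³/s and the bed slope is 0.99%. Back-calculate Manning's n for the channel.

For a triangular section with side slope z = 3.4: A = zy² = 3.4×0.351² = 0.4189 m²; P = 2y√(1+z²) = 2×0.351×3.544 = 2.488 m.
Hydraulic radius R = A/P = 0.4189/2.488 = 0.1684 m.
Rearranging Manning's equation: n = (1/Q) A R^(2/3) S^(1/2) = (1/0.385) × 0.4189 × 0.1684^(2/3) × √0.0099 = 0.033.

n = 0.033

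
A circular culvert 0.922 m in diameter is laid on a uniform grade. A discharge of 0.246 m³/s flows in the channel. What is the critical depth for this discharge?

At critical depth, Q² T / (g A³) = 1, i.e. A³/T = Q²/g = 0.246²/9.81 = 0.006169.
Trying y = 0.222 m: A³/T = 0.002406 — short.
Trying y = 0.333 m: A³/T = 0.01159 — over.
Trying y = 0.283 m: A³/T = 0.006182 — close enough.

y_c = 0.283 m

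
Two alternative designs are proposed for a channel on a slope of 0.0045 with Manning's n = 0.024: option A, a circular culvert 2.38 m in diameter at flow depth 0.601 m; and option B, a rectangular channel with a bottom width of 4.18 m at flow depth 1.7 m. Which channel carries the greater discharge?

channel B

Channel A: For a circular section of diameter D = 2.38 m at depth y = 0.601 m, the central angle is θ = 2 arccos(1 − 2y/D) = 2.106 rad. Then A = (D²/8)(θ − sin θ) = 0.8821 m² and P = Dθ/2 = 2.506 m. Hydraulic radius R = A/P = 0.8821/2.506 = 0.352 m. Q_A = (1/0.024)·0.8821·0.352^(2/3)·√0.0045 = 1.229 m³/s.
Channel B: Flow area A = b·y = 4.18 × 1.7 = 7.106 m². Wetted perimeter P = b + 2y = 4.18 + 2×1.7 = 7.58 m. Hydraulic radius R = A/P = 7.106/7.58 = 0.9375 m. Q_B = (1/0.024)·7.106·0.9375^(2/3)·√0.0045 = 19.02 m³/s.
Q_A = 1.229 m³/s vs Q_B = 19.02 m³/s, so channel B carries more.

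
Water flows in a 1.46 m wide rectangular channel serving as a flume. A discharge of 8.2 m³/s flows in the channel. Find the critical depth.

For a rectangular channel, critical depth y_c = (q²/g)^(1/3) where q = Q/b = 8.2/1.46 = 5.616 m²/s.
So y_c = (5.616²/9.81)^(1/3) = 1.48 m.

y_c = 1.48 m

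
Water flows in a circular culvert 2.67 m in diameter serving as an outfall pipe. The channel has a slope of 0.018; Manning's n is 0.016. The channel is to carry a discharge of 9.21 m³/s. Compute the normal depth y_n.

y_n = 0.923 m

Manning's equation rearranged: A R^(2/3) = nQ / (1·√S) = 0.016 × 9.21 / (√0.018) = 1.098.
Try y = 0.783 m: A R^(2/3) = 0.8013 — short.
Try y = 0.923 m: A R^(2/3) = 1.098 — close enough.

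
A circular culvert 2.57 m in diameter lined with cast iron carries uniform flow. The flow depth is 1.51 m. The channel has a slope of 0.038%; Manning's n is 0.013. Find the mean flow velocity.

V = 1.19 m/s

For a circular section of diameter D = 2.57 m at depth y = 1.51 m, the central angle is θ = 2 arccos(1 − 2y/D) = 3.494 rad. Then A = (D²/8)(θ − sin θ) = 3.169 m² and P = Dθ/2 = 4.489 m.
Hydraulic radius R = A/P = 3.169/4.489 = 0.7059 m.
From Manning's equation, V = (1/n) R^(2/3) S^(1/2) = (1/0.013) × 0.7059^(2/3) × 0.00038^(1/2) = 1.19 m/s.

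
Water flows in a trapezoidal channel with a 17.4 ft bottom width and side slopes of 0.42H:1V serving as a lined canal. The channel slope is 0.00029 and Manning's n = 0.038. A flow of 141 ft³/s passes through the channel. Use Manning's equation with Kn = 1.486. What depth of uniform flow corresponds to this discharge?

y_n = 4.84 ft

Manning's equation rearranged: A R^(2/3) = nQ / (1.486·√S) = 0.038 × 141 / (1.486 × √0.00029) = 211.7.
At y = 6.15 ft: A R^(2/3) = 309.6 — too large.
At y = 3.64 ft: A R^(2/3) = 134.4 — too small.
At y = 4.84 ft: A R^(2/3) = 211.5 — close enough.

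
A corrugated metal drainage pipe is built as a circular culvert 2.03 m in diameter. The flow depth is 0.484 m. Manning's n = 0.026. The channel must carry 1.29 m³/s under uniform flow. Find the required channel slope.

S = 0.0171

For a circular section of diameter D = 2.03 m at depth y = 0.484 m, the central angle is θ = 2 arccos(1 − 2y/D) = 2.041 rad. Then A = (D²/8)(θ − sin θ) = 0.5918 m² and P = Dθ/2 = 2.071 m.
Hydraulic radius R = A/P = 0.5918/2.071 = 0.2857 m.
From Manning's equation, S = [nQ / (1 A R^(2/3))]² = [0.026 × 1.29 / (1 × 0.5918 × 0.2857^(2/3))]² = 0.0171.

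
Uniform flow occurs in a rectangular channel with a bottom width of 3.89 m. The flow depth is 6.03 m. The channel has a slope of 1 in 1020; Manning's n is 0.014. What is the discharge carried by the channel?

Q = 67.8 m³/s

Flow area A = b·y = 3.89 × 6.03 = 23.46 m². Wetted perimeter P = b + 2y = 3.89 + 2×6.03 = 15.95 m.
Hydraulic radius R = A/P = 23.46/15.95 = 1.471 m.
Manning's equation: Q = (1/n) A R^(2/3) S^(1/2) = (1/0.014) × 23.46 × 1.471^(2/3) × 0.0009804^(1/2) = 67.8 m³/s.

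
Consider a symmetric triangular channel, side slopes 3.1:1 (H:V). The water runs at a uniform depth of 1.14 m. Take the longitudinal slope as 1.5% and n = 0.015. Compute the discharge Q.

Q = 21.9 m³/s

For a triangular section with side slope z = 3.1: A = zy² = 3.1×1.14² = 4.029 m²; P = 2y√(1+z²) = 2×1.14×3.257 = 7.427 m.
Hydraulic radius R = A/P = 4.029/7.427 = 0.5425 m.
Manning's equation: Q = (1/n) A R^(2/3) S^(1/2) = (1/0.015) × 4.029 × 0.5425^(2/3) × 0.015^(1/2) = 21.9 m³/s.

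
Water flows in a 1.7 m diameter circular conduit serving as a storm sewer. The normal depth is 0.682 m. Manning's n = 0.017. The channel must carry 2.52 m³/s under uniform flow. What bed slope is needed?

For a circular section of diameter D = 1.7 m at depth y = 0.682 m, the central angle is θ = 2 arccos(1 − 2y/D) = 2.744 rad. Then A = (D²/8)(θ − sin θ) = 0.8512 m² and P = Dθ/2 = 2.332 m.
Hydraulic radius R = A/P = 0.8512/2.332 = 0.365 m.
From Manning's equation, S = [nQ / (1 A R^(2/3))]² = [0.017 × 2.52 / (1 × 0.8512 × 0.365^(2/3))]² = 0.00971.

S = 0.00971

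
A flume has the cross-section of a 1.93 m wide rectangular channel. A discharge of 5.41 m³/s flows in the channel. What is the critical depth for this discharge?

y_c = 0.929 m

For a rectangular channel, critical depth y_c = (q²/g)^(1/3) where q = Q/b = 5.41/1.93 = 2.803 m²/s.
So y_c = (2.803²/9.81)^(1/3) = 0.929 m.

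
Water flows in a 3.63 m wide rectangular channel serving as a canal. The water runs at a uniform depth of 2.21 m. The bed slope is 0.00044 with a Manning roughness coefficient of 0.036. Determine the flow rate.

Flow area A = b·y = 3.63 × 2.21 = 8.022 m². Wetted perimeter P = b + 2y = 3.63 + 2×2.21 = 8.05 m.
Hydraulic radius R = A/P = 8.022/8.05 = 0.9966 m.
Manning's equation: Q = (1/n) A R^(2/3) S^(1/2) = (1/0.036) × 8.022 × 0.9966^(2/3) × 0.00044^(1/2) = 4.66 m³/s.

Q = 4.66 m³/s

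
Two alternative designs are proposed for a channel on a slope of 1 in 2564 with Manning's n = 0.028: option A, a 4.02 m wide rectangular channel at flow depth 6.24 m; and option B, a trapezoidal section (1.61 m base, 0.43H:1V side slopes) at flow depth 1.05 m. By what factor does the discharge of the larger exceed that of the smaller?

22.7

Channel A: Flow area A = b·y = 4.02 × 6.24 = 25.08 m². Wetted perimeter P = b + 2y = 4.02 + 2×6.24 = 16.5 m. Hydraulic radius R = A/P = 25.08/16.5 = 1.52 m. Q_A = (1/0.028)·25.08·1.52^(2/3)·√0.00039 = 23.39 m³/s.
Channel B: With bottom width b = 1.61 m and side slope z = 0.43: A = (b + zy)y = (1.61 + 0.43×1.05)×1.05 = 2.165 m²; P = b + 2y√(1+z²) = 1.61 + 2×1.05×1.089 = 3.896 m. Hydraulic radius R = A/P = 2.165/3.896 = 0.5556 m. Q_B = (1/0.028)·2.165·0.5556^(2/3)·√0.00039 = 1.032 m³/s.
The larger discharge is 23.39 m³/s and the smaller is 1.032 m³/s; the ratio is 22.7.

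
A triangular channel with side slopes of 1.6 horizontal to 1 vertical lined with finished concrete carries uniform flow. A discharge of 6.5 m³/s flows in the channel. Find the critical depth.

At critical depth, Q² T / (g A³) = 1, i.e. A³/T = Q²/g = 6.5²/9.81 = 4.307.
Try y = 1.53 m: A³/T = 10.73 — high.
Try y = 1.1 m: A³/T = 2.061 — low.
Try y = 1.27 m: A³/T = 4.229 — matches.

y_c = 1.27 m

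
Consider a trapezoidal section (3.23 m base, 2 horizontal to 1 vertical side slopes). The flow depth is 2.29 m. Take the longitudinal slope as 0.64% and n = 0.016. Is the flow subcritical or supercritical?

supercritical

With bottom width b = 3.23 m and side slope z = 2: A = (b + zy)y = (3.23 + 2×2.29)×2.29 = 17.88 m²; P = b + 2y√(1+z²) = 3.23 + 2×2.29×2.236 = 13.47 m.
Hydraulic radius R = A/P = 17.88/13.47 = 1.328 m.
V = (1/n) R^(2/3) √S = (1/0.016) × 1.328^(2/3) × √0.0064 = 6.04 m/s. Hydraulic depth D_h = A/T = 17.88/12.39 = 1.443 m.
Froude number Fr = V/√(g·D_h) = 6.04/√(9.81×1.443) = 1.61, which is greater than 1, so the flow is supercritical.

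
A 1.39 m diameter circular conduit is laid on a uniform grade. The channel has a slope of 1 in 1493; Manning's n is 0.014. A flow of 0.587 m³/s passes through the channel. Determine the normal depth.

Manning's equation rearranged: A R^(2/3) = nQ / (1·√S) = 0.014 × 0.587 / (√0.0006698) = 0.3175.
At y = 0.547 m: A R^(2/3) = 0.2453 — low.
At y = 0.631 m: A R^(2/3) = 0.3173 — ≈ 0.3175.

y_n = 0.631 m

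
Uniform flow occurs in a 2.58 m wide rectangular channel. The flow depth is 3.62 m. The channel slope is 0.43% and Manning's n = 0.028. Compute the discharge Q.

Flow area A = b·y = 2.58 × 3.62 = 9.34 m². Wetted perimeter P = b + 2y = 2.58 + 2×3.62 = 9.82 m.
Hydraulic radius R = A/P = 9.34/9.82 = 0.9511 m.
Manning's equation: Q = (1/n) A R^(2/3) S^(1/2) = (1/0.028) × 9.34 × 0.9511^(2/3) × 0.0043^(1/2) = 21.2 m³/s.

Q = 21.2 m³/s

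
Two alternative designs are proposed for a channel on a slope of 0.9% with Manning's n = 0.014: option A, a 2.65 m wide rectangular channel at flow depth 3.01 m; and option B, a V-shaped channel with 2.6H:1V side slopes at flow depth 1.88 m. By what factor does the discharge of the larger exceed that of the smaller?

Channel A: Flow area A = b·y = 2.65 × 3.01 = 7.976 m². Wetted perimeter P = b + 2y = 2.65 + 2×3.01 = 8.67 m. Hydraulic radius R = A/P = 7.976/8.67 = 0.92 m. Q_A = (1/0.014)·7.976·0.92^(2/3)·√0.009 = 51.13 m³/s.
Channel B: For a triangular section with side slope z = 2.6: A = zy² = 2.6×1.88² = 9.189 m²; P = 2y√(1+z²) = 2×1.88×2.786 = 10.47 m. Hydraulic radius R = A/P = 9.189/10.47 = 0.8773 m. Q_B = (1/0.014)·9.189·0.8773^(2/3)·√0.009 = 57.07 m³/s.
The larger discharge is 57.07 m³/s and the smaller is 51.13 m³/s; the ratio is 1.12.

1.12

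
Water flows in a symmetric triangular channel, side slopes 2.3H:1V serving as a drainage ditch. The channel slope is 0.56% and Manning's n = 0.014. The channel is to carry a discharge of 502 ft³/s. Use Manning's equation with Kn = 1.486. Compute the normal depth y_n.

Manning's equation rearranged: A R^(2/3) = nQ / (1.486·√S) = 0.014 × 502 / (1.486 × √0.0056) = 63.2.
Try y = 3.58 ft: A R^(2/3) = 41.02 — low.
Try y = 4.88 ft: A R^(2/3) = 93.7 — high.
Try y = 4.21 ft: A R^(2/3) = 63.2 — matches.

y_n = 4.21 ft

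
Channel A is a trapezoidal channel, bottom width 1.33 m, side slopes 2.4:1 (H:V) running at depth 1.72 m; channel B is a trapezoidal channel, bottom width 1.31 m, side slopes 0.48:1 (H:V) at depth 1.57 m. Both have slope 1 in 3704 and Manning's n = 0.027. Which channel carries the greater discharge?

channel A

Channel A: With bottom width b = 1.33 m and side slope z = 2.4: A = (b + zy)y = (1.33 + 2.4×1.72)×1.72 = 9.388 m²; P = b + 2y√(1+z²) = 1.33 + 2×1.72×2.6 = 10.27 m. Hydraulic radius R = A/P = 9.388/10.27 = 0.9137 m. Q_A = (1/0.027)·9.388·0.9137^(2/3)·√0.00027 = 5.38 m³/s.
Channel B: With bottom width b = 1.31 m and side slope z = 0.48: A = (b + zy)y = (1.31 + 0.48×1.57)×1.57 = 3.24 m²; P = b + 2y√(1+z²) = 1.31 + 2×1.57×1.109 = 4.793 m. Hydraulic radius R = A/P = 3.24/4.793 = 0.676 m. Q_B = (1/0.027)·3.24·0.676^(2/3)·√0.00027 = 1.519 m³/s.
Q_A = 5.38 m³/s vs Q_B = 1.519 m³/s, so channel A carries more.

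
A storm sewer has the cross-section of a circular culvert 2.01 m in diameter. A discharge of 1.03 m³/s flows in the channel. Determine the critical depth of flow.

y_c = 0.473 m

At critical depth, Q² T / (g A³) = 1, i.e. A³/T = Q²/g = 1.03²/9.81 = 0.1081.
Try y = 0.512 m: A³/T = 0.1475 — over.
Try y = 0.327 m: A³/T = 0.0255 — short.
Try y = 0.473 m: A³/T = 0.1083 — close enough.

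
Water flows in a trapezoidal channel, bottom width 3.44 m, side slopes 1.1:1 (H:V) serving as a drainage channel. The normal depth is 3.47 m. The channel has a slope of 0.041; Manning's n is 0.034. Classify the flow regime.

With bottom width b = 3.44 m and side slope z = 1.1: A = (b + zy)y = (3.44 + 1.1×3.47)×3.47 = 25.18 m²; P = b + 2y√(1+z²) = 3.44 + 2×3.47×1.487 = 13.76 m.
Hydraulic radius R = A/P = 25.18/13.76 = 1.83 m.
V = (1/n) R^(2/3) √S = (1/0.034) × 1.83^(2/3) × √0.041 = 8.912 m/s. Hydraulic depth D_h = A/T = 25.18/11.07 = 2.274 m.
Froude number Fr = V/√(g·D_h) = 8.912/√(9.81×2.274) = 1.89, which is greater than 1, so the flow is supercritical.

supercritical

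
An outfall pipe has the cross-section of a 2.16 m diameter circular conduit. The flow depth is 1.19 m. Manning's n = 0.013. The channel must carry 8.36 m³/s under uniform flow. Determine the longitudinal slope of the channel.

S = 0.0058

For a circular section of diameter D = 2.16 m at depth y = 1.19 m, the central angle is θ = 2 arccos(1 − 2y/D) = 3.346 rad. Then A = (D²/8)(θ − sin θ) = 2.069 m² and P = Dθ/2 = 3.613 m.
Hydraulic radius R = A/P = 2.069/3.613 = 0.5727 m.
From Manning's equation, S = [nQ / (1 A R^(2/3))]² = [0.013 × 8.36 / (1 × 2.069 × 0.5727^(2/3))]² = 0.0058.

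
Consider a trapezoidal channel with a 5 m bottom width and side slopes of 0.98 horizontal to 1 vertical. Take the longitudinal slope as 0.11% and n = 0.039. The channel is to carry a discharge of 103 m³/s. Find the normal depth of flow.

y_n = 5.68 m

Manning's equation rearranged: A R^(2/3) = nQ / (1·√S) = 0.039 × 103 / (√0.0011) = 121.1.
At y = 6.48 m: A R^(2/3) = 159 — over.
At y = 5.1 m: A R^(2/3) = 97.51 — short.
At y = 5.68 m: A R^(2/3) = 121.2 — matches.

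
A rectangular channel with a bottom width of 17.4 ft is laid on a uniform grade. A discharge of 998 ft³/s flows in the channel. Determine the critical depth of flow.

y_c = 4.67 ft

For a rectangular channel, critical depth y_c = (q²/g)^(1/3) where q = Q/b = 998/17.4 = 57.36 ft²/s.
So y_c = (57.36²/32.2)^(1/3) = 4.67 ft.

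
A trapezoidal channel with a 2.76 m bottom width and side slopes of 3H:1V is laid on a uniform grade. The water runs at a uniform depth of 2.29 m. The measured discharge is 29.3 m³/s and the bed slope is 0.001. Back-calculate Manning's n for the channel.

n = 0.028

With bottom width b = 2.76 m and side slope z = 3: A = (b + zy)y = (2.76 + 3×2.29)×2.29 = 22.05 m²; P = b + 2y√(1+z²) = 2.76 + 2×2.29×3.162 = 17.24 m.
Hydraulic radius R = A/P = 22.05/17.24 = 1.279 m.
Rearranging Manning's equation: n = (1/Q) A R^(2/3) S^(1/2) = (1/29.3) × 22.05 × 1.279^(2/3) × √0.001 = 0.028.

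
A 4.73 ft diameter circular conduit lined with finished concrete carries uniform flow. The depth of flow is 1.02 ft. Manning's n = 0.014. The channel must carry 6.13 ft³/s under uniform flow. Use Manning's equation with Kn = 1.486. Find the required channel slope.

S = 0.000831

For a circular section of diameter D = 4.73 ft at depth y = 1.02 ft, the central angle is θ = 2 arccos(1 − 2y/D) = 1.932 rad. Then A = (D²/8)(θ − sin θ) = 2.786 ft² and P = Dθ/2 = 4.569 ft.
Hydraulic radius R = A/P = 2.786/4.569 = 0.6098 ft.
From Manning's equation, S = [nQ / (1.486 A R^(2/3))]² = [0.014 × 6.13 / (1.486 × 2.786 × 0.6098^(2/3))]² = 0.000831.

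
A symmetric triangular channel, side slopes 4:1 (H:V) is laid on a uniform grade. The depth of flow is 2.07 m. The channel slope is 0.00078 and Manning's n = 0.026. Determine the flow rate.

For a triangular section with side slope z = 4: A = zy² = 4×2.07² = 17.14 m²; P = 2y√(1+z²) = 2×2.07×4.123 = 17.07 m.
Hydraulic radius R = A/P = 17.14/17.07 = 1.004 m.
Manning's equation: Q = (1/n) A R^(2/3) S^(1/2) = (1/0.026) × 17.14 × 1.004^(2/3) × 0.00078^(1/2) = 18.5 m³/s.

Q = 18.5 m³/s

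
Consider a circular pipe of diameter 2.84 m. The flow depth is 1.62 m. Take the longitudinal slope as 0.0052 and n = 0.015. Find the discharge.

For a circular section of diameter D = 2.84 m at depth y = 1.62 m, the central angle is θ = 2 arccos(1 − 2y/D) = 3.424 rad. Then A = (D²/8)(θ − sin θ) = 3.733 m² and P = Dθ/2 = 4.862 m.
Hydraulic radius R = A/P = 3.733/4.862 = 0.7678 m.
Manning's equation: Q = (1/n) A R^(2/3) S^(1/2) = (1/0.015) × 3.733 × 0.7678^(2/3) × 0.0052^(1/2) = 15 m³/s.

Q = 15 m³/s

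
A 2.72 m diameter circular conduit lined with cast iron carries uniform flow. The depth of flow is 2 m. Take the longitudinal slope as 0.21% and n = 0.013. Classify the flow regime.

For a circular section of diameter D = 2.72 m at depth y = 2 m, the central angle is θ = 2 arccos(1 − 2y/D) = 4.122 rad. Then A = (D²/8)(θ − sin θ) = 4.58 m² and P = Dθ/2 = 5.605 m.
Hydraulic radius R = A/P = 4.58/5.605 = 0.817 m.
V = (1/n) R^(2/3) √S = (1/0.013) × 0.817^(2/3) × √0.0021 = 3.081 m/s. Hydraulic depth D_h = A/T = 4.58/2.4 = 1.908 m.
Froude number Fr = V/√(g·D_h) = 3.081/√(9.81×1.908) = 0.712, which is less than 1, so the flow is subcritical.

subcritical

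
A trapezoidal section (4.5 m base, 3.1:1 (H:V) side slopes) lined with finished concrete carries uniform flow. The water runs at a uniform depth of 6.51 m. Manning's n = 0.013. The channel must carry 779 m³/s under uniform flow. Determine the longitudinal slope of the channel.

With bottom width b = 4.5 m and side slope z = 3.1: A = (b + zy)y = (4.5 + 3.1×6.51)×6.51 = 160.7 m²; P = b + 2y√(1+z²) = 4.5 + 2×6.51×3.257 = 46.91 m.
Hydraulic radius R = A/P = 160.7/46.91 = 3.425 m.
From Manning's equation, S = [nQ / (1 A R^(2/3))]² = [0.013 × 779 / (1 × 160.7 × 3.425^(2/3))]² = 0.000769.

S = 0.000769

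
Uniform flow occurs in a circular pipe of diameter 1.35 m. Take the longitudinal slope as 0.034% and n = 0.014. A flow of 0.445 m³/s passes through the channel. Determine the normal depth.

y_n = 0.665 m

Manning's equation rearranged: A R^(2/3) = nQ / (1·√S) = 0.014 × 0.445 / (√0.00034) = 0.3379.
Try y = 0.589 m: A R^(2/3) = 0.2736 — low.
Try y = 0.665 m: A R^(2/3) = 0.3382 — ≈ 0.3379.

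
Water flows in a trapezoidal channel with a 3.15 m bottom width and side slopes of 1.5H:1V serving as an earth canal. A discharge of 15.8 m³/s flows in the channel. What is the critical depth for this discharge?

At critical depth, Q² T / (g A³) = 1, i.e. A³/T = Q²/g = 15.8²/9.81 = 25.45.
Try y = 1.32 m: A³/T = 43.67 — too large.
Try y = 1.13 m: A³/T = 25.09 — close enough.

y_c = 1.13 m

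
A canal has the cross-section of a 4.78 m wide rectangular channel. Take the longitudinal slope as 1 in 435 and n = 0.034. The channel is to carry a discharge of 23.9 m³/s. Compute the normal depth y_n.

y_n = 2.95 m

Manning's equation rearranged: A R^(2/3) = nQ / (1·√S) = 0.034 × 23.9 / (√0.002299) = 16.95.
At y = 2.19 m: A R^(2/3) = 11.44 — too small.
At y = 3.64 m: A R^(2/3) = 22.22 — too large.
At y = 2.95 m: A R^(2/3) = 16.97 — matches.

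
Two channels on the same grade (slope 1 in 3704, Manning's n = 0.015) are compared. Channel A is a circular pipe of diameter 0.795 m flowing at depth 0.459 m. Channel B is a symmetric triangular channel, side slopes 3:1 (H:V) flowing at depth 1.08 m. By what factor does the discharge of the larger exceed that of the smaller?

Channel A: For a circular section of diameter D = 0.795 m at depth y = 0.459 m, the central angle is θ = 2 arccos(1 − 2y/D) = 3.452 rad. Then A = (D²/8)(θ − sin θ) = 0.2969 m² and P = Dθ/2 = 1.372 m. Hydraulic radius R = A/P = 0.2969/1.372 = 0.2163 m. Q_A = (1/0.015)·0.2969·0.2163^(2/3)·√0.00027 = 0.1172 m³/s.
Channel B: For a triangular section with side slope z = 3: A = zy² = 3×1.08² = 3.499 m²; P = 2y√(1+z²) = 2×1.08×3.162 = 6.831 m. Hydraulic radius R = A/P = 3.499/6.831 = 0.5123 m. Q_B = (1/0.015)·3.499·0.5123^(2/3)·√0.00027 = 2.454 m³/s.
The larger discharge is 2.454 m³/s and the smaller is 0.1172 m³/s; the ratio is 20.9.

20.9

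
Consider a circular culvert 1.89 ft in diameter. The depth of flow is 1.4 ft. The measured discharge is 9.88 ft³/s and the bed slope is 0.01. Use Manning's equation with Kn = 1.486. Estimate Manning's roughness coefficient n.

For a circular section of diameter D = 1.89 ft at depth y = 1.4 ft, the central angle is θ = 2 arccos(1 − 2y/D) = 4.146 rad. Then A = (D²/8)(θ − sin θ) = 2.228 ft² and P = Dθ/2 = 3.918 ft.
Hydraulic radius R = A/P = 2.228/3.918 = 0.5687 ft.
Rearranging Manning's equation: n = (1.486/Q) A R^(2/3) S^(1/2) = (1.486/9.88) × 2.228 × 0.5687^(2/3) × √0.01 = 0.023.

n = 0.023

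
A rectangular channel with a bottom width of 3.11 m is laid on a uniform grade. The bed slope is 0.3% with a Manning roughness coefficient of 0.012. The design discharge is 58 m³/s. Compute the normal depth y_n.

y_n = 3.82 m

Manning's equation rearranged: A R^(2/3) = nQ / (1·√S) = 0.012 × 58 / (√0.003) = 12.71.
Trying y = 4.6 m: A R^(2/3) = 15.81 — too large.
Trying y = 2.81 m: A R^(2/3) = 8.745 — too small.
Trying y = 3.82 m: A R^(2/3) = 12.7 — matches.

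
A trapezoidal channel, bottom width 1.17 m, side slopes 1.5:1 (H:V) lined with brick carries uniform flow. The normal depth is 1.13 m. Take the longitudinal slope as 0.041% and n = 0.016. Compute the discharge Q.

With bottom width b = 1.17 m and side slope z = 1.5: A = (b + zy)y = (1.17 + 1.5×1.13)×1.13 = 3.237 m²; P = b + 2y√(1+z²) = 1.17 + 2×1.13×1.803 = 5.244 m.
Hydraulic radius R = A/P = 3.237/5.244 = 0.6173 m.
Manning's equation: Q = (1/n) A R^(2/3) S^(1/2) = (1/0.016) × 3.237 × 0.6173^(2/3) × 0.00041^(1/2) = 2.97 m³/s.

Q = 2.97 m³/s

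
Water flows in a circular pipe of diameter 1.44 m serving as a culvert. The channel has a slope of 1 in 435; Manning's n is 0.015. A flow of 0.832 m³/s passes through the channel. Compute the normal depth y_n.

Manning's equation rearranged: A R^(2/3) = nQ / (1·√S) = 0.015 × 0.832 / (√0.002299) = 0.2603.
At y = 0.387 m: A R^(2/3) = 0.1302 — short.
At y = 0.611 m: A R^(2/3) = 0.3091 — over.
At y = 0.556 m: A R^(2/3) = 0.2603 — ≈ 0.2603.

y_n = 0.556 m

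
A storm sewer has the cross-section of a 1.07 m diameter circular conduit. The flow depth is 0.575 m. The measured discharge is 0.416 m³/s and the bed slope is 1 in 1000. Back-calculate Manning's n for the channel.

n = 0.016

For a circular section of diameter D = 1.07 m at depth y = 0.575 m, the central angle is θ = 2 arccos(1 − 2y/D) = 3.291 rad. Then A = (D²/8)(θ − sin θ) = 0.4924 m² and P = Dθ/2 = 1.761 m.
Hydraulic radius R = A/P = 0.4924/1.761 = 0.2796 m.
Rearranging Manning's equation: n = (1/Q) A R^(2/3) S^(1/2) = (1/0.416) × 0.4924 × 0.2796^(2/3) × √0.001 = 0.016.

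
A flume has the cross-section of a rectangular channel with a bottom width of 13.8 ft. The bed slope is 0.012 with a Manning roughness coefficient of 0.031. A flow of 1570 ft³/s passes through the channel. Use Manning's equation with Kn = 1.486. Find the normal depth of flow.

Manning's equation rearranged: A R^(2/3) = nQ / (1.486·√S) = 0.031 × 1570 / (1.486 × √0.012) = 299.
Trying y = 7.1 ft: A R^(2/3) = 225.8 — too small.
Trying y = 9.57 ft: A R^(2/3) = 333.3 — too large.
Trying y = 8.79 ft: A R^(2/3) = 298.8 — ≈ 299.

y_n = 8.79 ft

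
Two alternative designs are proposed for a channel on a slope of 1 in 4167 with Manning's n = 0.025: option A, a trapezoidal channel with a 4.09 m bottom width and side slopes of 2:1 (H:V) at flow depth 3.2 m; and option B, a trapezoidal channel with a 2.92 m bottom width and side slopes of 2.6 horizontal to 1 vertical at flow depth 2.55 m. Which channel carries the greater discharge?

Channel A: With bottom width b = 4.09 m and side slope z = 2: A = (b + zy)y = (4.09 + 2×3.2)×3.2 = 33.57 m²; P = b + 2y√(1+z²) = 4.09 + 2×3.2×2.236 = 18.4 m. Hydraulic radius R = A/P = 33.57/18.4 = 1.824 m. Q_A = (1/0.025)·33.57·1.824^(2/3)·√0.00024 = 31.06 m³/s.
Channel B: With bottom width b = 2.92 m and side slope z = 2.6: A = (b + zy)y = (2.92 + 2.6×2.55)×2.55 = 24.35 m²; P = b + 2y√(1+z²) = 2.92 + 2×2.55×2.786 = 17.13 m. Hydraulic radius R = A/P = 24.35/17.13 = 1.422 m. Q_B = (1/0.025)·24.35·1.422^(2/3)·√0.00024 = 19.08 m³/s.
Q_A = 31.06 m³/s vs Q_B = 19.08 m³/s, so channel A carries more.

channel A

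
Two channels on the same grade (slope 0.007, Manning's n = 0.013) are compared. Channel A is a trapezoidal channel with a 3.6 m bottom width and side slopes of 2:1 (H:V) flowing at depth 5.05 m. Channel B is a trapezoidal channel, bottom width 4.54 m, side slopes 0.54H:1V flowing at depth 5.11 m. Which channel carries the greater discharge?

channel A

Channel A: With bottom width b = 3.6 m and side slope z = 2: A = (b + zy)y = (3.6 + 2×5.05)×5.05 = 69.18 m²; P = b + 2y√(1+z²) = 3.6 + 2×5.05×2.236 = 26.18 m. Hydraulic radius R = A/P = 69.18/26.18 = 2.642 m. Q_A = (1/0.013)·69.18·2.642^(2/3)·√0.007 = 851 m³/s.
Channel B: With bottom width b = 4.54 m and side slope z = 0.54: A = (b + zy)y = (4.54 + 0.54×5.11)×5.11 = 37.3 m²; P = b + 2y√(1+z²) = 4.54 + 2×5.11×1.136 = 16.15 m. Hydraulic radius R = A/P = 37.3/16.15 = 2.309 m. Q_B = (1/0.013)·37.3·2.309^(2/3)·√0.007 = 419.4 m³/s.
Q_A = 851 m³/s vs Q_B = 419.4 m³/s, so channel A carries more.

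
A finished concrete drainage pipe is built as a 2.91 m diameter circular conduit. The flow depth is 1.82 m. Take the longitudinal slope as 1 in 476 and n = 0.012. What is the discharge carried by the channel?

For a circular section of diameter D = 2.91 m at depth y = 1.82 m, the central angle is θ = 2 arccos(1 − 2y/D) = 3.649 rad. Then A = (D²/8)(θ − sin θ) = 4.376 m² and P = Dθ/2 = 5.309 m.
Hydraulic radius R = A/P = 4.376/5.309 = 0.8243 m.
Manning's equation: Q = (1/n) A R^(2/3) S^(1/2) = (1/0.012) × 4.376 × 0.8243^(2/3) × 0.002101^(1/2) = 14.7 m³/s.

Q = 14.7 m³/s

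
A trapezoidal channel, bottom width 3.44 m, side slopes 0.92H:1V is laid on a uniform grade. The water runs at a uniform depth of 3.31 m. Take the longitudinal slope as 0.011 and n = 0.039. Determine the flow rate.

With bottom width b = 3.44 m and side slope z = 0.92: A = (b + zy)y = (3.44 + 0.92×3.31)×3.31 = 21.47 m²; P = b + 2y√(1+z²) = 3.44 + 2×3.31×1.359 = 12.44 m.
Hydraulic radius R = A/P = 21.47/12.44 = 1.726 m.
Manning's equation: Q = (1/n) A R^(2/3) S^(1/2) = (1/0.039) × 21.47 × 1.726^(2/3) × 0.011^(1/2) = 83.1 m³/s.

Q = 83.1 m³/s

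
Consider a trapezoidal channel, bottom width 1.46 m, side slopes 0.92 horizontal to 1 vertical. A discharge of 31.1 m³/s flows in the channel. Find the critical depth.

y_c = 2.3 m

At critical depth, Q² T / (g A³) = 1, i.e. A³/T = Q²/g = 31.1²/9.81 = 98.59.
At y = 1.82 m: A³/T = 38.6 — low.
At y = 2.76 m: A³/T = 205.7 — high.
At y = 2.3 m: A³/T = 97.75 — ≈ 98.59.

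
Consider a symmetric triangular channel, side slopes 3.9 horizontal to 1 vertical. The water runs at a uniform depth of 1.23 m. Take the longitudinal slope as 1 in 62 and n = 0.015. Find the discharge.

Q = 35.4 m³/s

For a triangular section with side slope z = 3.9: A = zy² = 3.9×1.23² = 5.9 m²; P = 2y√(1+z²) = 2×1.23×4.026 = 9.904 m.
Hydraulic radius R = A/P = 5.9/9.904 = 0.5957 m.
Manning's equation: Q = (1/n) A R^(2/3) S^(1/2) = (1/0.015) × 5.9 × 0.5957^(2/3) × 0.01613^(1/2) = 35.4 m³/s.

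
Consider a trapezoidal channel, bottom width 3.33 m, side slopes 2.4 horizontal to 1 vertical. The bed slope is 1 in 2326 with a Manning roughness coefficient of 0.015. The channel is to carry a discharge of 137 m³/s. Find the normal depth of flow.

y_n = 4.25 m

Manning's equation rearranged: A R^(2/3) = nQ / (1·√S) = 0.015 × 137 / (√0.0004299) = 99.11.
Try y = 2.96 m: A R^(2/3) = 43.12 — too small.
Try y = 5.06 m: A R^(2/3) = 149.6 — too large.
Try y = 4.25 m: A R^(2/3) = 99.06 — matches.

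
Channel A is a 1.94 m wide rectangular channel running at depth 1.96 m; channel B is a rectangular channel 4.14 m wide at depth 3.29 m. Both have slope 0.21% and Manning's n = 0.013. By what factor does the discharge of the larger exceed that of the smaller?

Channel A: Flow area A = b·y = 1.94 × 1.96 = 3.802 m². Wetted perimeter P = b + 2y = 1.94 + 2×1.96 = 5.86 m. Hydraulic radius R = A/P = 3.802/5.86 = 0.6489 m. Q_A = (1/0.013)·3.802·0.6489^(2/3)·√0.0021 = 10.05 m³/s.
Channel B: Flow area A = b·y = 4.14 × 3.29 = 13.62 m². Wetted perimeter P = b + 2y = 4.14 + 2×3.29 = 10.72 m. Hydraulic radius R = A/P = 13.62/10.72 = 1.271 m. Q_B = (1/0.013)·13.62·1.271^(2/3)·√0.0021 = 56.32 m³/s.
The larger discharge is 56.32 m³/s and the smaller is 10.05 m³/s; the ratio is 5.61.

5.61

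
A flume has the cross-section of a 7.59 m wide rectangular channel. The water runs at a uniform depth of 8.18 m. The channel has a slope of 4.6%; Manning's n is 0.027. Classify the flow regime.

Flow area A = b·y = 7.59 × 8.18 = 62.09 m². Wetted perimeter P = b + 2y = 7.59 + 2×8.18 = 23.95 m.
Hydraulic radius R = A/P = 62.09/23.95 = 2.592 m.
V = (1/n) R^(2/3) √S = (1/0.027) × 2.592^(2/3) × √0.046 = 14.99 m/s. Hydraulic depth D_h = A/T = 62.09/7.59 = 8.18 m.
Froude number Fr = V/√(g·D_h) = 14.99/√(9.81×8.18) = 1.67, which is greater than 1, so the flow is supercritical.

supercritical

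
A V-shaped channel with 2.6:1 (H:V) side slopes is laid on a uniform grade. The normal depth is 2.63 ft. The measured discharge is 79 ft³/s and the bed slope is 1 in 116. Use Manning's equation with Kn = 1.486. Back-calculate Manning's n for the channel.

n = 0.036

For a triangular section with side slope z = 2.6: A = zy² = 2.6×2.63² = 17.98 ft²; P = 2y√(1+z²) = 2×2.63×2.786 = 14.65 ft.
Hydraulic radius R = A/P = 17.98/14.65 = 1.227 ft.
Rearranging Manning's equation: n = (1.486/Q) A R^(2/3) S^(1/2) = (1.486/79) × 17.98 × 1.227^(2/3) × √0.008621 = 0.036.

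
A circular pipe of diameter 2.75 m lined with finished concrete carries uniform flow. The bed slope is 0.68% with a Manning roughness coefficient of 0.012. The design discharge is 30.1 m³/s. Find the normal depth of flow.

y_n = 2.13 m

Manning's equation rearranged: A R^(2/3) = nQ / (1·√S) = 0.012 × 30.1 / (√0.0068) = 4.38.
Trying y = 1.84 m: A R^(2/3) = 3.645 — too small.
Trying y = 2.56 m: A R^(2/3) = 4.975 — too large.
Trying y = 2.13 m: A R^(2/3) = 4.374 — close enough.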